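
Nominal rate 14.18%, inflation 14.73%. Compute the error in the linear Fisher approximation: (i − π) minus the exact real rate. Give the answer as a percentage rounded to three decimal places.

-0.071%

Approximate: r ≈ 14.180% − 14.730% = -0.5500%
Exact: (1 + 0.1418)/(1 + 0.1473) − 1 = -0.4794%
Error = -0.5500% − (-0.4794%) = -0.0706% → -0.071%.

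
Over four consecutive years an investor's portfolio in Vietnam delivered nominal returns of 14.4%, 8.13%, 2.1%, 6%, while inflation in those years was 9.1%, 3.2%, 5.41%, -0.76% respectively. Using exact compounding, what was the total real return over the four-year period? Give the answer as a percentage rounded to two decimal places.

Nominal growth factor = 1.1440 × 1.0813 × 1.0210 × 1.0600 = 1.338763
Price-level growth factor = 1.0910 × 1.0320 × 1.0541 × 0.9924 = 1.177804
Real growth factor = 1.338763 / 1.177804 = 1.136661
Total real return = 1.136661 − 1 → 13.67%.

13.67%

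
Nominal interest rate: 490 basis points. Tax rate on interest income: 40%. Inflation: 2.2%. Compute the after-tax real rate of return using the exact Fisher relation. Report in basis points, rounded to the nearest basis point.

After-tax nominal return = 4.9% × (1 − 0.4) = 2.9400%.
1 + r = 1.02940 / 1.02200 = 1.007241
After-tax real rate = 1.007241 − 1 → 72 basis points.

72 basis points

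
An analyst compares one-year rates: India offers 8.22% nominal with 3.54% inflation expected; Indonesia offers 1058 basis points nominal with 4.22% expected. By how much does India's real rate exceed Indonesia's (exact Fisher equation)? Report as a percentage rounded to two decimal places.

-1.58%

India: (1 + 0.0822)/(1 + 0.0354) − 1 = 4.5200%
Indonesia: (1 + 0.1058)/(1 + 0.0422) − 1 = 6.1025%
Differential = 4.5200% − 6.1025% = -1.5825% → -1.58%.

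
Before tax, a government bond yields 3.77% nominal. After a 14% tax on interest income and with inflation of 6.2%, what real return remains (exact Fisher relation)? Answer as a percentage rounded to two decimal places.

-2.79%

After-tax nominal return = 3.77% × (1 − 0.14) = 3.2422%.
1 + r = 1.032422 / 1.06200 = 0.972149
After-tax real rate = 0.972149 − 1 → -2.79%.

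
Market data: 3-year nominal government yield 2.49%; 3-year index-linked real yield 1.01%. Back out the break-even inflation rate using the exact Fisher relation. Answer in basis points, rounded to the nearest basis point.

147 basis points

(1 + π) = (1 + i)/(1 + r) = 1.02490 / 1.01010 = 1.014652
Break-even inflation = 1.014652 − 1 → 147 basis points.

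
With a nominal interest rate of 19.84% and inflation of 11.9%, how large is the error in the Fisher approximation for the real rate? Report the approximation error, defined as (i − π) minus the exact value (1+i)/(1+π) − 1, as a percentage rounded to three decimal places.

Approximate: r ≈ 19.840% − 11.900% = 7.9400%
Exact: (1 + 0.1984)/(1 + 0.1190) − 1 = 7.0956%
Error = 7.9400% − 7.0956% = 0.8444% → 0.844%.

0.844%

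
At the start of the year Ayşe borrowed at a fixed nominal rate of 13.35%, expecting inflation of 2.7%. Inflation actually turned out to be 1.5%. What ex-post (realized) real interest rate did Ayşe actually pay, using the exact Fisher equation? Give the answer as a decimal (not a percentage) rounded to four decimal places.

Ex-post: (1 + 0.1335)/(1 + 0.0150) − 1 = 11.6749%
So the realized real rate is 0.1167.

0.1167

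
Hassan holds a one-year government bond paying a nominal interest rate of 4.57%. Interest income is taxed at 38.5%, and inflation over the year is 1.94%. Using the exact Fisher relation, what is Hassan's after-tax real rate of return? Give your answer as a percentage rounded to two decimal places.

0.85%

After-tax nominal return = 4.57% × (1 − 0.385) = 2.81055%.
1 + r = 1.0281055 / 1.01940 = 1.008540
After-tax real rate = 1.008540 − 1 → 0.85%.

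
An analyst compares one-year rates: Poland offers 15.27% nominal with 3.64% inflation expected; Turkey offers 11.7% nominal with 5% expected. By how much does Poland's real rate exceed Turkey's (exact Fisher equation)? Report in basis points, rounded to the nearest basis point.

Poland: (1 + 0.1527)/(1 + 0.0364) − 1 = 11.2215%
Turkey: (1 + 0.1170)/(1 + 0.0500) − 1 = 6.3810%
Differential = 11.2215% − 6.3810% = 4.8406% → 484 basis points.

484 basis points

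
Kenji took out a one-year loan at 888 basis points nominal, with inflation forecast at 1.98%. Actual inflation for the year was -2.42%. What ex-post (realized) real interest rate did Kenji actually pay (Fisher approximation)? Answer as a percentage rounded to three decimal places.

Ex-post: 8.88% − (-2.42%) = 11.300%
So the realized real rate is 11.300%.

11.300%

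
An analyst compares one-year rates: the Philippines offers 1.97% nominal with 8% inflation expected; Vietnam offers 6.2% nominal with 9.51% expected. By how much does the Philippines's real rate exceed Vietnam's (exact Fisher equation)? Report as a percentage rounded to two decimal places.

-2.56%

The Philippines: (1 + 0.0197)/(1 + 0.0800) − 1 = -5.5833%
Vietnam: (1 + 0.0620)/(1 + 0.0951) − 1 = -3.0226%
Differential = -5.5833% − (-3.0226%) = -2.5608% → -2.56%.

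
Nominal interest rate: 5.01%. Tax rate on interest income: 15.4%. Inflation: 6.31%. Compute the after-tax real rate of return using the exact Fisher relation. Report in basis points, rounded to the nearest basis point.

After-tax nominal return = 5.01% × (1 − 0.154) = 4.23846%.
1 + r = 1.0423846 / 1.06310 = 0.980514
After-tax real rate = 0.980514 − 1 → -195 basis points.

-195 basis points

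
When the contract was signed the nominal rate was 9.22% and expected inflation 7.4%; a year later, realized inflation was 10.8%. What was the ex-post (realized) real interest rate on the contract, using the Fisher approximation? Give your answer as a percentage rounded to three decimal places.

-1.580%

Ex-post: 9.22% − 10.8% = -1.580%
So the realized real rate is -1.580%.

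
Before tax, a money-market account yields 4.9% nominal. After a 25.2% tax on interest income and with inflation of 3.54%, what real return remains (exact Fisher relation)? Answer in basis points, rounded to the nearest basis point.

12 basis points

After-tax nominal return = 4.9% × (1 − 0.252) = 3.6652%.
1 + r = 1.036652 / 1.03540 = 1.001209
After-tax real rate = 1.001209 − 1 → 12 basis points.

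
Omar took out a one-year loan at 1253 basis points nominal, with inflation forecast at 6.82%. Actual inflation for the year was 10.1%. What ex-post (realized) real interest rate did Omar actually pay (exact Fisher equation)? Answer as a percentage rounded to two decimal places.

Ex-post: (1 + 0.1253)/(1 + 0.1010) − 1 = 2.2071%
So the realized real rate is 2.21%.

2.21%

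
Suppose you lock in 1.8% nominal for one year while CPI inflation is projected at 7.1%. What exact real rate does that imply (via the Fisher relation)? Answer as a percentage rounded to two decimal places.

-4.95%

By the Fisher relation, 1 + r = (1 + i)/(1 + π).
1 + r = 1.01800 / 1.07100 = 0.950514
r = 0.950514 − 1 = -4.9486%, i.e. -4.95%.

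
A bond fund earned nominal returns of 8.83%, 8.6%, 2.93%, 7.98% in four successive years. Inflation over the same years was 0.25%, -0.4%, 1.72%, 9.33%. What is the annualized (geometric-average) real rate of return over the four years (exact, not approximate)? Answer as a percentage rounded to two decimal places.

Nominal growth factor = 1.0883 × 1.0860 × 1.0293 × 1.0798 = 1.31360185
Price-level growth factor = 1.0025 × 0.9960 × 1.0172 × 1.0933 = 1.11042548
Real growth factor = 1.31360185 / 1.11042548 = 1.18297163
Annualized real rate = 1.18297163^(1/4) − 1 = 4.2902% → 4.29%.

4.29%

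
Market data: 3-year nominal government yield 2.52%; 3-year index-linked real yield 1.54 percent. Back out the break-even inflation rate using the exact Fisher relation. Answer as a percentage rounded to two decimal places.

0.97%

(1 + π) = (1 + i)/(1 + r) = 1.02520 / 1.01540 = 1.009651
Break-even inflation = 1.009651 − 1 → 0.97%.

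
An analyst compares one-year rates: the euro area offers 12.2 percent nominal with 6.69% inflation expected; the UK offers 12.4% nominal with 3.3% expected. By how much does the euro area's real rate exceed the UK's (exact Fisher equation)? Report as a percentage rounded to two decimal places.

-3.64%

The euro area: (1 + 0.1220)/(1 + 0.0669) − 1 = 5.1645%
The UK: (1 + 0.1240)/(1 + 0.0330) − 1 = 8.8093%
Differential = 5.1645% − 8.8093% = -3.6448% → -3.64%.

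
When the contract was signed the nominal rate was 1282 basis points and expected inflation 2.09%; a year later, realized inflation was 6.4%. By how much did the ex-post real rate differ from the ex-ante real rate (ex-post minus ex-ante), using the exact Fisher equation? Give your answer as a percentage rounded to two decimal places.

-4.48%

Ex-ante: (1 + 0.1282)/(1 + 0.0209) − 1 = 10.5103%
Ex-post: (1 + 0.1282)/(1 + 0.0640) − 1 = 6.0338%
Difference (ex-post − ex-ante) = -4.4765% → -4.48%.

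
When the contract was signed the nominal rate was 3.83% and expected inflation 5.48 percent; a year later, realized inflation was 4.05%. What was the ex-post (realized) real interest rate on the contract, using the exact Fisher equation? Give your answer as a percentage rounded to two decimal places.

Ex-post: (1 + 0.0383)/(1 + 0.0405) − 1 = -0.2114%
So the realized real rate is -0.21%.

-0.21%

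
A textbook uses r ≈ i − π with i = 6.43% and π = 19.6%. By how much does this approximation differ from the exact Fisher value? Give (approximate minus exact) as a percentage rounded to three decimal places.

Approximate: r ≈ 6.430% − 19.600% = -13.1700%
Exact: (1 + 0.0643)/(1 + 0.1960) − 1 = -11.0117%
Error = -13.1700% − (-11.0117%) = -2.1583% → -2.158%.

-2.158%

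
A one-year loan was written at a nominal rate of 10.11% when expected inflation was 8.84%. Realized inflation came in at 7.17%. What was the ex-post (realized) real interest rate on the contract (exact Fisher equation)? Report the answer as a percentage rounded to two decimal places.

Ex-post: (1 + 0.1011)/(1 + 0.0717) − 1 = 2.7433%
So the realized real rate is 2.74%.

2.74%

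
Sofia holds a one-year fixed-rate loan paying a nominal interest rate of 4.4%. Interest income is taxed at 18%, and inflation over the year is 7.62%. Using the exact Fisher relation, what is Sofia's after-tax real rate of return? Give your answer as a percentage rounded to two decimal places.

After-tax nominal return = 4.4% × (1 − 0.18) = 3.6080%.
1 + r = 1.03608 / 1.07620 = 0.962721
After-tax real rate = 0.962721 − 1 → -3.73%.

-3.73%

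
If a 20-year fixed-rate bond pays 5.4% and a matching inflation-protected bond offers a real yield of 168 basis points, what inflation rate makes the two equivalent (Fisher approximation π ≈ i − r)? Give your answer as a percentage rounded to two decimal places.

π ≈ i − r = 5.4% − 1.68% → 3.72%.

3.72%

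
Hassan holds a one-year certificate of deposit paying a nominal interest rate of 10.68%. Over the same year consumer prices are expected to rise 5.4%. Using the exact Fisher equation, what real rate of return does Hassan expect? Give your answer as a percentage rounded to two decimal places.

By the Fisher equation, 1 + r = (1 + i)/(1 + π).
1 + r = 1.10680 / 1.05400 = 1.050095
r = 1.050095 − 1 = 5.0095%, i.e. 5.01%.

5.01%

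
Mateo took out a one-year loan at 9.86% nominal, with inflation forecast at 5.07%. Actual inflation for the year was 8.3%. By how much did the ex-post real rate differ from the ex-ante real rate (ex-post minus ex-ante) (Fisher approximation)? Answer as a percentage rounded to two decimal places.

-3.23%

Ex-ante: 9.86% − 5.07% = 4.790%
Ex-post: 9.86% − 8.3% = 1.560%
Difference (ex-post − ex-ante) = -3.2300% → -3.23%.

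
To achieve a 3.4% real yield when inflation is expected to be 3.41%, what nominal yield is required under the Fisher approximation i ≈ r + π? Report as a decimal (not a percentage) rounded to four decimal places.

i ≈ r + π = 3.4% + 3.41% = 0.0681.

0.0681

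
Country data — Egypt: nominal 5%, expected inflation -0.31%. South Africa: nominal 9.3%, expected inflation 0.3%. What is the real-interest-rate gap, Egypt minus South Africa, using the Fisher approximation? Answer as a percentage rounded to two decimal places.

-3.69%

Egypt: 5% − (-0.31%) = 5.310%
South Africa: 9.3% − 0.3% = 9.000%
Differential = -3.690% → -3.69%.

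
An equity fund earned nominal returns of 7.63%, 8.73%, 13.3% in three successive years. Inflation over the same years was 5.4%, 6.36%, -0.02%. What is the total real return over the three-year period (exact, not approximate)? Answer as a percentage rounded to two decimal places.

Compound the nominal returns: 1.0763 × 1.0873 × 1.1330 = 1.325906.
Compound inflation: 1.0540 × 1.0636 × 0.9998 = 1.120810.
Deflate: 1.325906 / 1.120810 = 1.182989.
Total real return = 1.182989 − 1 → 18.30%.

18.30%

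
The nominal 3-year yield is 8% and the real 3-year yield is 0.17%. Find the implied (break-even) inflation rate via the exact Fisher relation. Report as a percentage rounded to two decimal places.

(1 + π) = (1 + i)/(1 + r) = 1.08000 / 1.00170 = 1.078167
Break-even inflation = 1.078167 − 1 → 7.82%.

7.82%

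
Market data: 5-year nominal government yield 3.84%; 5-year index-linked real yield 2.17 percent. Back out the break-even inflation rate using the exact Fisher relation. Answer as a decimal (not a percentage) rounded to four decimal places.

(1 + π) = (1 + i)/(1 + r) = 1.03840 / 1.02170 = 1.016345
Break-even inflation = 1.016345 − 1 → 0.0163.

0.0163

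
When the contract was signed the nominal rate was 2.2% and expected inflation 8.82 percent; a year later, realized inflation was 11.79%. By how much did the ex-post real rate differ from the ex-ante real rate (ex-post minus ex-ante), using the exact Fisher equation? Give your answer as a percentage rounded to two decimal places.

-2.50%

Ex-ante: (1 + 0.0220)/(1 + 0.0882) − 1 = -6.0834%
Ex-post: (1 + 0.0220)/(1 + 0.1179) − 1 = -8.5786%
Difference (ex-post − ex-ante) = -2.4951% → -2.50%.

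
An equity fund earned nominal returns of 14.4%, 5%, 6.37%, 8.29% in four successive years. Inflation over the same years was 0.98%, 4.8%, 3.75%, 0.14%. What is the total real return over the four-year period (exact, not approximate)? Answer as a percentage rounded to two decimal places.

25.84%

Compound the nominal returns: 1.1440 × 1.0500 × 1.0637 × 1.0829 = 1.383639.
Compound inflation: 1.0098 × 1.0480 × 1.0375 × 1.0014 = 1.099493.
Deflate: 1.383639 / 1.099493 = 1.258434.
Total real return = 1.258434 − 1 → 25.84%.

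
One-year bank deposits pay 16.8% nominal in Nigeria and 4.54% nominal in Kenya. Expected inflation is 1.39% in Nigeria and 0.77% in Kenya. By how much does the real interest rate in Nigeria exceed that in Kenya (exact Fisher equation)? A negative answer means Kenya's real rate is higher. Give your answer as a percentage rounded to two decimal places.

Nigeria: (1 + 0.1680)/(1 + 0.0139) − 1 = 15.1987%
Kenya: (1 + 0.0454)/(1 + 0.0077) − 1 = 3.7412%
Differential = 15.1987% − 3.7412% = 11.4575% → 11.46%.

11.46%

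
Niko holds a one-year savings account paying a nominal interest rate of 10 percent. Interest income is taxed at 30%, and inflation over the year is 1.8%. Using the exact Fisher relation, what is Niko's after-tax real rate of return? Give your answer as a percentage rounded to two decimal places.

After-tax nominal return = 10% × (1 − 0.3) = 7.0000%.
1 + r = 1.07000 / 1.01800 = 1.051081
After-tax real rate = 1.051081 − 1 → 5.11%.

5.11%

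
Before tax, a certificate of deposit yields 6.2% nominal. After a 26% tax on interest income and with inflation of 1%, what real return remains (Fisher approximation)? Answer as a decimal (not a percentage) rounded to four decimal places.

After-tax nominal return = 6.2% × (1 − 0.26) = 4.5880%.
r ≈ 4.5880% − 1% → 0.0359.

0.0359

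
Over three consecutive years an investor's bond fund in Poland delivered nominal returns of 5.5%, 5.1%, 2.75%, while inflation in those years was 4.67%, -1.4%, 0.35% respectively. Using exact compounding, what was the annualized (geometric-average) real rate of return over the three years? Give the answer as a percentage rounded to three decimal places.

3.230%

Compound the nominal returns: 1.0550 × 1.0510 × 1.0275 = 1.13929714.
Compound inflation: 1.0467 × 0.9860 × 1.0035 = 1.03565836.
Deflate: 1.13929714 / 1.03565836 = 1.10007043.
Annualized real rate = 1.10007043^(1/3) − 1 = 3.2302% → 3.230%.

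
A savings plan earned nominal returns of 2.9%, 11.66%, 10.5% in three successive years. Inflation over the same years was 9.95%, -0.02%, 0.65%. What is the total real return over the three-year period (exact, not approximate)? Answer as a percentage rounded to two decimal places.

14.75%

Nominal growth factor = 1.0290 × 1.1166 × 1.1050 = 1.269624
Price-level growth factor = 1.0995 × 0.9998 × 1.0065 = 1.106425
Real growth factor = 1.269624 / 1.106425 = 1.147501
Total real return = 1.147501 − 1 → 14.75%.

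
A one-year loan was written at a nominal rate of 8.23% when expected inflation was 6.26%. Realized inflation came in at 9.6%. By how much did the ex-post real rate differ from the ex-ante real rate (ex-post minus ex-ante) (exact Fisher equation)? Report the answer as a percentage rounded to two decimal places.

Ex-ante: (1 + 0.0823)/(1 + 0.0626) − 1 = 1.8539%
Ex-post: (1 + 0.0823)/(1 + 0.0960) − 1 = -1.2500%
Difference (ex-post − ex-ante) = -3.1039% → -3.10%.

-3.10%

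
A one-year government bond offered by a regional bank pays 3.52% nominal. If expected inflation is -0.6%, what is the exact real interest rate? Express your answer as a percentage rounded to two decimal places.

4.14%

By the Fisher relation, 1 + r = (1 + i)/(1 + π).
1 + r = 1.03520 / 0.99400 = 1.041449
r = 1.041449 − 1 = 4.1449%, i.e. 4.14%.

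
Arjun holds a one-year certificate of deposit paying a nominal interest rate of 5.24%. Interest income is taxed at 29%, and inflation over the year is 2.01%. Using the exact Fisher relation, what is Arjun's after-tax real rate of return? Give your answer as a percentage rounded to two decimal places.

1.68%

After-tax nominal return = 5.24% × (1 − 0.29) = 3.7204%.
1 + r = 1.037204 / 1.02010 = 1.016767
After-tax real rate = 1.016767 − 1 → 1.68%.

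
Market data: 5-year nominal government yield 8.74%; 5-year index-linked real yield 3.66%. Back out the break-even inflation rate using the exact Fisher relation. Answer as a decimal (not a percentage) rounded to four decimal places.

(1 + π) = (1 + i)/(1 + r) = 1.08740 / 1.03660 = 1.049006
Break-even inflation = 1.049006 − 1 → 0.0490.

0.0490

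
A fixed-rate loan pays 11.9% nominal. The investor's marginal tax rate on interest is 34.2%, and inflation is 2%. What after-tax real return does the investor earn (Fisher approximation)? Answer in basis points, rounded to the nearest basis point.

After-tax nominal return = 11.9% × (1 − 0.342) = 7.8302%.
r ≈ 7.8302% − 2% → 583 basis points.

583 basis points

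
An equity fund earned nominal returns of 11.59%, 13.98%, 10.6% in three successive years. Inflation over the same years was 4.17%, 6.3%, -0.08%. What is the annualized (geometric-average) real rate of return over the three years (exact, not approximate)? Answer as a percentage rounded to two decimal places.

8.33%

Compound the nominal returns: 1.1159 × 1.1398 × 1.1060 = 1.40672452.
Compound inflation: 1.0417 × 1.0630 × 0.9992 = 1.10644124.
Deflate: 1.40672452 / 1.10644124 = 1.27139560.
Annualized real rate = 1.27139560^(1/3) − 1 = 8.3329% → 8.33%.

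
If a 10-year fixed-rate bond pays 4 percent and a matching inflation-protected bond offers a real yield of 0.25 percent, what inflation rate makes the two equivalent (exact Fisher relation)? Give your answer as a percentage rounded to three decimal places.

3.741%

(1 + π) = (1 + i)/(1 + r) = 1.04000 / 1.00250 = 1.037406
Break-even inflation = 1.037406 − 1 → 3.741%.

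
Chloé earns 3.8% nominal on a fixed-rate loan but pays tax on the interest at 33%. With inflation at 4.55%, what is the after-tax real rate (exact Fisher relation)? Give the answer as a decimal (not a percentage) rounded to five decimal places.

After-tax nominal return = 3.8% × (1 − 0.33) = 2.5460%.
1 + r = 1.02546 / 1.04550 = 0.980832
After-tax real rate = 0.980832 − 1 → -0.01917.

-0.01917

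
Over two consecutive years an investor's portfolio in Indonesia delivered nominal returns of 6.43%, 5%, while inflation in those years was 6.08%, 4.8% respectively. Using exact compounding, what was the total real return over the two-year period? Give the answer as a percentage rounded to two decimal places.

0.52%

Compound the nominal returns: 1.0643 × 1.0500 = 1.117515.
Compound inflation: 1.0608 × 1.0480 = 1.111718.
Deflate: 1.117515 / 1.111718 = 1.005214.
Total real return = 1.005214 − 1 → 0.52%.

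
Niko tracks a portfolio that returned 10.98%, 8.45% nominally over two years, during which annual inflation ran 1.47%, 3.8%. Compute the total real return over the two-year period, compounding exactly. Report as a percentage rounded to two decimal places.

Compound the nominal returns: 1.1098 × 1.0845 = 1.203578.
Compound inflation: 1.0147 × 1.0380 = 1.053259.
Deflate: 1.203578 / 1.053259 = 1.142719.
Total real return = 1.142719 − 1 → 14.27%.

14.27%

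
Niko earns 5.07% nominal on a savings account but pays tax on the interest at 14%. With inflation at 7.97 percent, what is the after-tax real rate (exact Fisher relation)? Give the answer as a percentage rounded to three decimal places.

-3.343%

After-tax nominal return = 5.07% × (1 − 0.14) = 4.3602%.
1 + r = 1.043602 / 1.07970 = 0.966567
After-tax real rate = 0.966567 − 1 → -3.343%.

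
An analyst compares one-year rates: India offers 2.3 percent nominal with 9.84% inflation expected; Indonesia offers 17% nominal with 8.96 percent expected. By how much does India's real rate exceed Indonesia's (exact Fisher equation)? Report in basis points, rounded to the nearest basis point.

-1424 basis points

India: (1 + 0.0230)/(1 + 0.0984) − 1 = -6.8645%
Indonesia: (1 + 0.1700)/(1 + 0.0896) − 1 = 7.3789%
Differential = -6.8645% − 7.3789% = -14.2434% → -1424 basis points.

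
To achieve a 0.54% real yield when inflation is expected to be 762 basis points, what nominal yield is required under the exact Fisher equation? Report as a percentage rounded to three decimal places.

8.201%

(1 + i) = (1 + r)(1 + π) = 1.00540 × 1.07620 = 1.08201148
i = 1.08201148 − 1, so the required nominal rate is 8.201%.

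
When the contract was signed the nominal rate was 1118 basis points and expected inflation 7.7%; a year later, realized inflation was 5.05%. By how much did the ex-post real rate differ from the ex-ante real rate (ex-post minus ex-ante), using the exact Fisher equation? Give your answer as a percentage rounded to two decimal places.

2.60%

Ex-ante: (1 + 0.1118)/(1 + 0.0770) − 1 = 3.2312%
Ex-post: (1 + 0.1118)/(1 + 0.0505) − 1 = 5.8353%
Difference (ex-post − ex-ante) = 2.6041% → 2.60%.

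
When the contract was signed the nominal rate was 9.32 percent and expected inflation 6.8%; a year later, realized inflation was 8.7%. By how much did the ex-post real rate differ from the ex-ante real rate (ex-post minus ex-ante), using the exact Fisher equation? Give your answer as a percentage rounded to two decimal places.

-1.79%

Ex-ante: (1 + 0.0932)/(1 + 0.0680) − 1 = 2.3596%
Ex-post: (1 + 0.0932)/(1 + 0.0870) − 1 = 0.5704%
Difference (ex-post − ex-ante) = -1.7892% → -1.79%.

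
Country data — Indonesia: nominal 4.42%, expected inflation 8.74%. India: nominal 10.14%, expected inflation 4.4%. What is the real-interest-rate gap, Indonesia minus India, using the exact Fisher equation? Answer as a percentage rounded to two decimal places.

-9.47%

Indonesia: (1 + 0.0442)/(1 + 0.0874) − 1 = -3.9728%
India: (1 + 0.1014)/(1 + 0.0440) − 1 = 5.4981%
Differential = -3.9728% − 5.4981% = -9.4709% → -9.47%.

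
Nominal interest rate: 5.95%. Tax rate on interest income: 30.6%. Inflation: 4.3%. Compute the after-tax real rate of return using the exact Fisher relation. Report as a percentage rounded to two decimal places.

-0.16%

After-tax nominal return = 5.95% × (1 − 0.306) = 4.1293%.
1 + r = 1.041293 / 1.04300 = 0.998363
After-tax real rate = 0.998363 − 1 → -0.16%.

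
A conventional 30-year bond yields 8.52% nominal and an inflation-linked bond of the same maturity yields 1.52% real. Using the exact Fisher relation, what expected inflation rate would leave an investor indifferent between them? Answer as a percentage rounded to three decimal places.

6.895%

(1 + π) = (1 + i)/(1 + r) = 1.08520 / 1.01520 = 1.068952
Break-even inflation = 1.068952 − 1 → 6.895%.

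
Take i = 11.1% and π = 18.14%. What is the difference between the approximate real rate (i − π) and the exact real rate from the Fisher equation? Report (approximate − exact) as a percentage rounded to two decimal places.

-1.08%

Approximate: r ≈ 11.100% − 18.140% = -7.0400%
Exact: (1 + 0.1110)/(1 + 0.1814) − 1 = -5.9590%
Error = -7.0400% − (-5.9590%) = -1.0810% → -1.08%.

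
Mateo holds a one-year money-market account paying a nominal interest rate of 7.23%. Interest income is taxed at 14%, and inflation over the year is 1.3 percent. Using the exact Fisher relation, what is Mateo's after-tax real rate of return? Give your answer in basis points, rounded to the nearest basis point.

After-tax nominal return = 7.23% × (1 − 0.14) = 6.2178%.
1 + r = 1.062178 / 1.01300 = 1.048547
After-tax real rate = 1.048547 − 1 → 485 basis points.

485 basis points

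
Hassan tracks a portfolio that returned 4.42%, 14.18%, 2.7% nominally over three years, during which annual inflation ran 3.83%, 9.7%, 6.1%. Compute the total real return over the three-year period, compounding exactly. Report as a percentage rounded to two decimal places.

1.32%

Nominal growth factor = 1.0442 × 1.1418 × 1.0270 = 1.224459
Price-level growth factor = 1.0383 × 1.0970 × 1.0610 = 1.208495
Real growth factor = 1.224459 / 1.208495 = 1.013210
Total real return = 1.013210 − 1 → 1.32%.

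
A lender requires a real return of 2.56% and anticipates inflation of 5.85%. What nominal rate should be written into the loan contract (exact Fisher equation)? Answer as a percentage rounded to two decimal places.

(1 + i) = (1 + r)(1 + π) = 1.02560 × 1.05850 = 1.0855976
i = 1.0855976 − 1, so the required nominal rate is 8.56%.

8.56%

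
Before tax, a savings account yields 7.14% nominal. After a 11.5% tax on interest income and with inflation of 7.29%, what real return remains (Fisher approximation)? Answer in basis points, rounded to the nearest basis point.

After-tax nominal return = 7.14% × (1 − 0.115) = 6.3189%.
r ≈ 6.3189% − 7.29% → -97 basis points.

-97 basis points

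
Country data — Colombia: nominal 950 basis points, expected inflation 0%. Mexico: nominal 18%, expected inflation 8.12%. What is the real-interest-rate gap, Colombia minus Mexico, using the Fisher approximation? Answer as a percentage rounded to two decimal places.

Colombia: 9.5% − 0% = 9.500%
Mexico: 18% − 8.12% = 9.880%
Differential = -0.380% → -0.38%.

-0.38%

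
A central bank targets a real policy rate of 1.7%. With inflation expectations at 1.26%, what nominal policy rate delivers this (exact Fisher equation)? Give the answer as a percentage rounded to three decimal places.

2.981%

(1 + i) = (1 + r)(1 + π) = 1.01700 × 1.01260 = 1.0298142
i = 1.0298142 − 1, so the required nominal rate is 2.981%.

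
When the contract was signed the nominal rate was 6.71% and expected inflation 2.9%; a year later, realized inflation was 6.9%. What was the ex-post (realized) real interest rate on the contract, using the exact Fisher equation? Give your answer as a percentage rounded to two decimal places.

Ex-post: (1 + 0.0671)/(1 + 0.0690) − 1 = -0.1777%
So the realized real rate is -0.18%.

-0.18%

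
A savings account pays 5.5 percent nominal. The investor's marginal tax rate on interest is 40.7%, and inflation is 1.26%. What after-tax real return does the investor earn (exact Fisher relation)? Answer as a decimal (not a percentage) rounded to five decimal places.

After-tax nominal return = 5.5% × (1 − 0.407) = 3.2615%.
1 + r = 1.032615 / 1.01260 = 1.019766
After-tax real rate = 1.019766 − 1 → 0.01977.

0.01977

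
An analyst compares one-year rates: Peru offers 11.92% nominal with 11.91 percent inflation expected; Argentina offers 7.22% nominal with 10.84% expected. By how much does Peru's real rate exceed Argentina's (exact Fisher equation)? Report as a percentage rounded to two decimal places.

3.27%

Peru: (1 + 0.1192)/(1 + 0.1191) − 1 = 0.0089%
Argentina: (1 + 0.0722)/(1 + 0.1084) − 1 = -3.2660%
Differential = 0.0089% − (-3.2660%) = 3.2749% → 3.27%.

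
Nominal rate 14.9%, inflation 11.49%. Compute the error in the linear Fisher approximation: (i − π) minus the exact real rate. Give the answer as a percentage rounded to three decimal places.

0.351%

Approximate: r ≈ 14.900% − 11.490% = 3.4100%
Exact: (1 + 0.1490)/(1 + 0.1149) − 1 = 3.0586%
Error = 3.4100% − 3.0586% = 0.3514% → 0.351%.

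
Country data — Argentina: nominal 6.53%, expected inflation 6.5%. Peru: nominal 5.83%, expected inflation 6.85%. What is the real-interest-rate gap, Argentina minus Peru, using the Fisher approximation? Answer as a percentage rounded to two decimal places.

1.05%

Argentina: 6.53% − 6.5% = 0.030%
Peru: 5.83% − 6.85% = -1.020%
Differential = 1.050% → 1.05%.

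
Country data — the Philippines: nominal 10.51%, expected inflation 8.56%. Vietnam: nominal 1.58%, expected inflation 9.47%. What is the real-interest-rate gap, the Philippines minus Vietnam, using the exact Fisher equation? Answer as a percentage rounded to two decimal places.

9.00%

The Philippines: (1 + 0.1051)/(1 + 0.0856) − 1 = 1.7962%
Vietnam: (1 + 0.0158)/(1 + 0.0947) − 1 = -7.2075%
Differential = 1.7962% − (-7.2075%) = 9.0037% → 9.00%.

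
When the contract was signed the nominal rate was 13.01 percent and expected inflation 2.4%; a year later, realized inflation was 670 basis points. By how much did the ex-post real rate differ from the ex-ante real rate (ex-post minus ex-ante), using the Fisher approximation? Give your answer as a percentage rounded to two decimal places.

Ex-ante: 13.01% − 2.4% = 10.610%
Ex-post: 13.01% − 6.7% = 6.310%
Difference (ex-post − ex-ante) = -4.3000% → -4.30%.

-4.30%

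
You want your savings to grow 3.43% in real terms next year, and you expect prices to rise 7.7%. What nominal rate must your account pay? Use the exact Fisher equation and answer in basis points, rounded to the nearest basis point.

1139 basis points

(1 + i) = (1 + r)(1 + π) = 1.03430 × 1.07700 = 1.1139411
i = 1.1139411 − 1, so the required nominal rate is 1139 basis points.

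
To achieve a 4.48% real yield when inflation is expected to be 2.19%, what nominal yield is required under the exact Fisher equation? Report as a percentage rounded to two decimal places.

6.77%

(1 + i) = (1 + r)(1 + π) = 1.04480 × 1.02190 = 1.06768112
i = 1.06768112 − 1, so the required nominal rate is 6.77%.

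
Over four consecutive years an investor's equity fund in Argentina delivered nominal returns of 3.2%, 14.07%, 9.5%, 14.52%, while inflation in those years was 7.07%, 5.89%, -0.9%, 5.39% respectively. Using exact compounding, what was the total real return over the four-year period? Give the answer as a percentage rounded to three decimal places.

24.667%

Compound the nominal returns: 1.0320 × 1.1407 × 1.0950 × 1.1452 = 1.476205.
Compound inflation: 1.0707 × 1.0589 × 0.9910 × 1.0539 = 1.184120.
Deflate: 1.476205 / 1.184120 = 1.246668.
Total real return = 1.246668 − 1 → 24.667%.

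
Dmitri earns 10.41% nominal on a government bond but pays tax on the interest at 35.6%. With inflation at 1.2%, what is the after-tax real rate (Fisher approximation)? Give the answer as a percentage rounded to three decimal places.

5.504%

After-tax nominal return = 10.41% × (1 − 0.356) = 6.70404%.
r ≈ 6.70404% − 1.2% → 5.504%.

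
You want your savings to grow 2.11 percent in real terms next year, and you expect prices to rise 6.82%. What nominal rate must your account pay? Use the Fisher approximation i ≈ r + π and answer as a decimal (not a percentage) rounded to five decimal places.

0.08930

i ≈ r + π = 2.11% + 6.82% = 0.08930.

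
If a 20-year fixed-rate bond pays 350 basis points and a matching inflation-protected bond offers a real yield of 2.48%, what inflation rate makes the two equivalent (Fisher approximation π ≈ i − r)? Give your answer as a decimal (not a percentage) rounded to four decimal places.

π ≈ i − r = 3.5% − 2.48% → 0.0102.

0.0102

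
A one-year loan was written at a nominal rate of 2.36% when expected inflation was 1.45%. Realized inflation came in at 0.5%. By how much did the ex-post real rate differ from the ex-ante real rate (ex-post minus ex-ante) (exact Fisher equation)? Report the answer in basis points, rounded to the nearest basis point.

Ex-ante: (1 + 0.0236)/(1 + 0.0145) − 1 = 0.8970%
Ex-post: (1 + 0.0236)/(1 + 0.0050) − 1 = 1.8507%
Difference (ex-post − ex-ante) = 0.9538% → 95 basis points.

95 basis points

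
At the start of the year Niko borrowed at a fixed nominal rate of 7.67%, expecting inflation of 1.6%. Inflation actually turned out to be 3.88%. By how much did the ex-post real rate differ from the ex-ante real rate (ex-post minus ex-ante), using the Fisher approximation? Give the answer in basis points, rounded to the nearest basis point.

Ex-ante: 7.67% − 1.6% = 6.070%
Ex-post: 7.67% − 3.88% = 3.790%
Difference (ex-post − ex-ante) = -2.2800% → -228 basis points.

-228 basis points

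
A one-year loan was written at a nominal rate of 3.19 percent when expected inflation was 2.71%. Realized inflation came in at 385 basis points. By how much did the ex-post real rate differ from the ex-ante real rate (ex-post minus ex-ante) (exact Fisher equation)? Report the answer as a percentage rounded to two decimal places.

-1.10%

Ex-ante: (1 + 0.0319)/(1 + 0.0271) − 1 = 0.4673%
Ex-post: (1 + 0.0319)/(1 + 0.0385) − 1 = -0.6355%
Difference (ex-post − ex-ante) = -1.1029% → -1.10%.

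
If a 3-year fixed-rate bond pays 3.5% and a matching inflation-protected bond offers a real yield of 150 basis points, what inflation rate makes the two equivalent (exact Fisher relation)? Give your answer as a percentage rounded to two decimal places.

(1 + π) = (1 + i)/(1 + r) = 1.03500 / 1.01500 = 1.019704
Break-even inflation = 1.019704 − 1 → 1.97%.

1.97%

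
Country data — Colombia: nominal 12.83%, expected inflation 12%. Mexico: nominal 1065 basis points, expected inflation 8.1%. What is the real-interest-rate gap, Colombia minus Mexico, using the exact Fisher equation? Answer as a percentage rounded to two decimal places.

-1.62%

Colombia: (1 + 0.1283)/(1 + 0.1200) − 1 = 0.7411%
Mexico: (1 + 0.1065)/(1 + 0.0810) − 1 = 2.3589%
Differential = 0.7411% − 2.3589% = -1.6179% → -1.62%.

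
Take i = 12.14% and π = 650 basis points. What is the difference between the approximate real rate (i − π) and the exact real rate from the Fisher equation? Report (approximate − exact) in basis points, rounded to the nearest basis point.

34 basis points

Approximate: r ≈ 12.140% − 6.500% = 5.6400%
Exact: (1 + 0.1214)/(1 + 0.0650) − 1 = 5.2958%
Error = 5.6400% − 5.2958% = 0.3442% → 34 basis points.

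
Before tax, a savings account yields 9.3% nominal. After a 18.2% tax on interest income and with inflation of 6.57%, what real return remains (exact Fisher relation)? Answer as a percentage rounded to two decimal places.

0.97%

After-tax nominal return = 9.3% × (1 − 0.182) = 7.6074%.
1 + r = 1.076074 / 1.06570 = 1.009734
After-tax real rate = 1.009734 − 1 → 0.97%.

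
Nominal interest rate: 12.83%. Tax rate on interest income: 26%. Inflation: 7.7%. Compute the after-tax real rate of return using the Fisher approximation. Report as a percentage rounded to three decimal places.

1.794%

After-tax nominal return = 12.83% × (1 − 0.26) = 9.4942%.
r ≈ 9.4942% − 7.7% → 1.794%.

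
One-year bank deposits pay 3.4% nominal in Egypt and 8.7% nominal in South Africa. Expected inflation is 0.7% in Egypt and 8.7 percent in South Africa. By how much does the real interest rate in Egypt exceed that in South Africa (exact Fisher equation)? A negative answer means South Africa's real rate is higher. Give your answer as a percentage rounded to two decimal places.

Egypt: (1 + 0.0340)/(1 + 0.0070) − 1 = 2.6812%
South Africa: (1 + 0.0870)/(1 + 0.0870) − 1 = 0.0000%
Differential = 2.6812% − 0.0000% = 2.6812% → 2.68%.

2.68%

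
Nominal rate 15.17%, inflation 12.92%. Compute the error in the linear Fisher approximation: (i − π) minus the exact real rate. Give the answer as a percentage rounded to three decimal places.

Approximate: r ≈ 15.170% − 12.920% = 2.2500%
Exact: (1 + 0.1517)/(1 + 0.1292) − 1 = 1.9926%
Error = 2.2500% − 1.9926% = 0.2574% → 0.257%.

0.257%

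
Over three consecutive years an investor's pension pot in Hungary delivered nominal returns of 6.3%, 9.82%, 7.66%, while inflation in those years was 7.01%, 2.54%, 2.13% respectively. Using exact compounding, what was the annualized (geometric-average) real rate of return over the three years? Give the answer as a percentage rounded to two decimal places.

3.90%

Nominal growth factor = 1.0630 × 1.0982 × 1.0766 = 1.25680841
Price-level growth factor = 1.0701 × 1.0254 × 1.0213 = 1.12065262
Real growth factor = 1.25680841 / 1.12065262 = 1.12149688
Annualized real rate = 1.12149688^(1/3) − 1 = 3.8961% → 3.90%.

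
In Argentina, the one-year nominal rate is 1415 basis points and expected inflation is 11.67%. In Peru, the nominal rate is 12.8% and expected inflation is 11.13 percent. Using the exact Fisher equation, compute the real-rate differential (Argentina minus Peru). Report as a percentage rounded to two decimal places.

Argentina: (1 + 0.1415)/(1 + 0.1167) − 1 = 2.2208%
Peru: (1 + 0.1280)/(1 + 0.1113) − 1 = 1.5027%
Differential = 2.2208% − 1.5027% = 0.7181% → 0.72%.

0.72%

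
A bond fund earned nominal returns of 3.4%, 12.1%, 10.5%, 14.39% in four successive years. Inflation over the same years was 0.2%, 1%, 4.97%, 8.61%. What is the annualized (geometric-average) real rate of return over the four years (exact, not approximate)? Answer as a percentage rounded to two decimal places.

6.15%

Nominal growth factor = 1.0340 × 1.1210 × 1.1050 × 1.1439 = 1.46513111
Price-level growth factor = 1.0020 × 1.0100 × 1.0497 × 1.0861 = 1.15378292
Real growth factor = 1.46513111 / 1.15378292 = 1.26984988
Annualized real rate = 1.26984988^(1/4) − 1 = 6.1544% → 6.15%.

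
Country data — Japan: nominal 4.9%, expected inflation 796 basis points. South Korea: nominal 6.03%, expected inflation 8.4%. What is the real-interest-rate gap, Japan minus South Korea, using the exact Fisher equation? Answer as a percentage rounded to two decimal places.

Japan: (1 + 0.0490)/(1 + 0.0796) − 1 = -2.8344%
South Korea: (1 + 0.0603)/(1 + 0.0840) − 1 = -2.1863%
Differential = -2.8344% − (-2.1863%) = -0.6480% → -0.65%.

-0.65%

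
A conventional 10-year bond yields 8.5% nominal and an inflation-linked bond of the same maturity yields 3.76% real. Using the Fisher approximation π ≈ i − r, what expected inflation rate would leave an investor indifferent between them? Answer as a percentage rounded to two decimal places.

π ≈ i − r = 8.5% − 3.76% → 4.74%.

4.74%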